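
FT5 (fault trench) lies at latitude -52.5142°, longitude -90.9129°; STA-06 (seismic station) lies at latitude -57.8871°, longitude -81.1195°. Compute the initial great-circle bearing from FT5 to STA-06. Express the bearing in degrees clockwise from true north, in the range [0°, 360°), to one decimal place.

137.8°

Δλ = 9.7934°
y = sin Δλ · cos φ₂ = 0.090421
x = cos φ₁ sin φ₂ − sin φ₁ cos φ₂ cos Δλ = -0.099784
θ = atan2(y, x) = 137.8182° → 137.8182° (mod 360°)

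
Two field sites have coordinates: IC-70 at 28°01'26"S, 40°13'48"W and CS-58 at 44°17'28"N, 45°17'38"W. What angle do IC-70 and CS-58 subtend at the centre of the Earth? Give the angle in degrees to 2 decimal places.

72.46°

IC-70: φ = -28.02389°, λ = -40.23000°
CS-58: φ = +44.29111°, λ = -45.29389°
Δφ = 72.3150°,  Δλ = -5.0639°
a = sin²(Δφ/2) + cos φ₁ cos φ₂ sin²(Δλ/2) = 0.349341
c = 2·arcsin(√a) = 1.264722 rad = 72.4633°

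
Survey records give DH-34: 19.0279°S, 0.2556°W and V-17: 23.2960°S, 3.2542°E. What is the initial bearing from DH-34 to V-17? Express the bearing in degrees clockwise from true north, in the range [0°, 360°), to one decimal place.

Δλ = 3.5098°
y = sin Δλ · cos φ₂ = 0.056228
x = cos φ₁ sin φ₂ − sin φ₁ cos φ₂ cos Δλ = -0.074985
θ = atan2(y, x) = 143.1353° → 143.1353° (mod 360°)

143.1°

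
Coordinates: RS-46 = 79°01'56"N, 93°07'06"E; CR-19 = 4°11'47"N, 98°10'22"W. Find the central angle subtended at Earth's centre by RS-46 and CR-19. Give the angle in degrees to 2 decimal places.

RS-46: φ = +79.03222°, λ = +93.11833°
CR-19: φ = +4.19639°, λ = -98.17278°
Δφ = -74.8358°,  Δλ = 168.7089°
a = sin²(Δφ/2) + cos φ₁ cos φ₂ sin²(Δλ/2) = 0.557118
c = 2·arcsin(√a) = 1.685282 rad = 96.5595°

96.56°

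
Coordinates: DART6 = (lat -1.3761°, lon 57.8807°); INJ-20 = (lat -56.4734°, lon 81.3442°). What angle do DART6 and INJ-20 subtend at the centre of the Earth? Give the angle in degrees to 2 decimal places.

Δφ = -55.0973°,  Δλ = 23.4635°
a = sin²(Δφ/2) + cos φ₁ cos φ₂ sin²(Δλ/2) = 0.236736
c = 2·arcsin(√a) = 1.016285 rad = 58.2288°

58.23°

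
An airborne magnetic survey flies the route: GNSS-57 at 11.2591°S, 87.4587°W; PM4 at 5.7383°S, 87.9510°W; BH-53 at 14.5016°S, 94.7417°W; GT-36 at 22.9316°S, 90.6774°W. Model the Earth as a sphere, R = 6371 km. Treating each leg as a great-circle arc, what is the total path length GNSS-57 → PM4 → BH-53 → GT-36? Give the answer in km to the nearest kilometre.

GNSS-57→PM4: c = 0.096730 rad, d = 616.27 km
PM4→BH-53: c = 0.192294 rad, d = 1225.10 km
BH-53→GT-36: c = 0.161710 rad, d = 1030.26 km
Total = 616.27 + 1225.10 + 1030.26 = 2871.63 km

2872 km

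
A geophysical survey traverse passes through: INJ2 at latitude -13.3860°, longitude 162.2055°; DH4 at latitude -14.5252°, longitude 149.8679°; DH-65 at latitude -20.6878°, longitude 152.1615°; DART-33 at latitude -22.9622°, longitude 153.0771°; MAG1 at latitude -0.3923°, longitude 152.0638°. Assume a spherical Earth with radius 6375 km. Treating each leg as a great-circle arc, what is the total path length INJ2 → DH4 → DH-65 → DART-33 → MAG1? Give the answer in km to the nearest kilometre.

4849 km

INJ2→DH4: c = 0.209892 rad, d = 1338.06 km
DH4→DH-65: c = 0.114117 rad, d = 727.50 km
DH-65→DART-33: c = 0.042377 rad, d = 270.15 km
DART-33→MAG1: c = 0.394294 rad, d = 2513.62 km
Total = 1338.06 + 727.50 + 270.15 + 2513.62 = 4849.33 km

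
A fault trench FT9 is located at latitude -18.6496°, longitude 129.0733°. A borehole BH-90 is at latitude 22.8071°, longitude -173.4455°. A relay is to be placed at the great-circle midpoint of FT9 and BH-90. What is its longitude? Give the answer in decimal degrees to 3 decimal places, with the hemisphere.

157.382°E

Bx = cos φ₂ cos Δλ = 0.495546,  By = cos φ₂ sin Δλ = 0.777288
φₘ = atan2(sin φ₁ + sin φ₂, √((cos φ₁ + Bx)² + By²)) = 2.37044°
λₘ = λ₁ + atan2(By, cos φ₁ + Bx) = 157.38230°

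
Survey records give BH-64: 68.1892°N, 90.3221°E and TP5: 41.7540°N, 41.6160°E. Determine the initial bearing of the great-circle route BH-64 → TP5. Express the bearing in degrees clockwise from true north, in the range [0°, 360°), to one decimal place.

249.5°

Δλ = -48.7061°
y = sin Δλ · cos φ₂ = -0.560504
x = cos φ₁ sin φ₂ − sin φ₁ cos φ₂ cos Δλ = -0.209644
θ = atan2(y, x) = -110.5072° → 249.4928° (mod 360°)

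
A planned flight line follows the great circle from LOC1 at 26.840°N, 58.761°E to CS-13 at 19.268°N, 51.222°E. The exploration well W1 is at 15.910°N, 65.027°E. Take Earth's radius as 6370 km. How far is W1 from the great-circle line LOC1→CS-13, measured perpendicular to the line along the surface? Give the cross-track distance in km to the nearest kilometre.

δ₁₃ = central angle LOC1→W1 = 0.216137 rad  (haversine)
θ₁₃ = bearing LOC1→W1 = 150.696°,  θ₁₂ = bearing LOC1→CS-13 = 224.037°
dₓₜ = R·arcsin(sin δ₁₃ · sin(θ₁₃ − θ₁₂)) = 6370·arcsin(0.21446·sin(-73.340°)) = -1318.141 km
|dₓₜ| = 1318.141 km

1318 km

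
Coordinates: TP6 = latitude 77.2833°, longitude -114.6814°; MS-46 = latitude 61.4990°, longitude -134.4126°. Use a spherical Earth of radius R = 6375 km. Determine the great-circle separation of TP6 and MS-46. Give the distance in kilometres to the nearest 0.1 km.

Δφ = -15.7843°,  Δλ = -19.7312°
a = sin²(Δφ/2) + cos φ₁ cos φ₂ sin²(Δλ/2) = 0.021937
c = 2·arcsin(√a) = 0.297319 rad = 17.0351°
d = R·c = 6375 × 0.297319 = 1895.4 km

1895.4 km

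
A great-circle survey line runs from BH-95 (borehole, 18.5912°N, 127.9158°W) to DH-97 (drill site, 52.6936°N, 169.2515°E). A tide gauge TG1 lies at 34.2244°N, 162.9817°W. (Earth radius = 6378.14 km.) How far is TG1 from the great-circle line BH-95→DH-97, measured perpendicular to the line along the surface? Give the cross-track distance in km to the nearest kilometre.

1086 km

δ₁₃ = central angle BH-95→TG1 = 0.608057 rad  (haversine)
θ₁₃ = bearing BH-95→TG1 = 303.743°,  θ₁₂ = bearing BH-95→DH-97 = 320.992°
dₓₜ = R·arcsin(sin δ₁₃ · sin(θ₁₃ − θ₁₂)) = 6378.14·arcsin(0.57127·sin(-17.249°)) = -1085.649 km
|dₓₜ| = 1085.649 km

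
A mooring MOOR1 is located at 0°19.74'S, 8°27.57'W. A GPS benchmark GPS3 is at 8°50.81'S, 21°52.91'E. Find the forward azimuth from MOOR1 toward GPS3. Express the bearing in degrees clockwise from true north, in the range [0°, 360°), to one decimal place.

106.6°

MOOR1: φ = -0.32900°, λ = -8.45950°
GPS3: φ = -8.84683°, λ = +21.88183°
Δλ = 30.3413°
y = sin Δλ · cos φ₂ = 0.499141
x = cos φ₁ sin φ₂ − sin φ₁ cos φ₂ cos Δλ = -0.148894
θ = atan2(y, x) = 106.6099° → 106.6099° (mod 360°)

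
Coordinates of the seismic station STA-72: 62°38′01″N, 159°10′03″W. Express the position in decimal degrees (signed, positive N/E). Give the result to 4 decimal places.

lat: 62.6336° N → +62.6336°
lon: 159.1675° W → -159.1675°

+62.6336°, -159.1675°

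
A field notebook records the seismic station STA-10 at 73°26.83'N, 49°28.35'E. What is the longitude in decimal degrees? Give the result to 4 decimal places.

49° + 28.35′/60 = 49 + 0.47250 = 49.4725°

49.4725°E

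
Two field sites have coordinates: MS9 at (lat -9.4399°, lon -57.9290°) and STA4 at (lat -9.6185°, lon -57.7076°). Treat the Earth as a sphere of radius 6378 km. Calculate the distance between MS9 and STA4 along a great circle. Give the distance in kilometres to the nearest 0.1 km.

Δφ = -0.1786°,  Δλ = 0.2214°
a = sin²(Δφ/2) + cos φ₁ cos φ₂ sin²(Δλ/2) = 0.000006
c = 2·arcsin(√a) = 0.004923 rad = 0.2821°
d = R·c = 6378 × 0.004923 = 31.4 km

31.4 km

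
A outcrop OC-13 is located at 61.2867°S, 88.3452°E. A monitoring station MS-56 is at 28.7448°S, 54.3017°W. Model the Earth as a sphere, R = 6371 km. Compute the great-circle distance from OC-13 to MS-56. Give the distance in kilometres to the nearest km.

9453 km

Δφ = 32.5419°,  Δλ = -142.6469°
a = sin²(Δφ/2) + cos φ₁ cos φ₂ sin²(Δλ/2) = 0.456531
c = 2·arcsin(√a) = 1.483748 rad = 85.0125°
d = R·c = 6371 × 1.483748 = 9453.0 km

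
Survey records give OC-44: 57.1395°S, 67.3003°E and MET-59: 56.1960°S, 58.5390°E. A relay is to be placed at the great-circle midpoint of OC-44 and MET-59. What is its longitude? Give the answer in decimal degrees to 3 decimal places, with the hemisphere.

Bx = cos φ₂ cos Δλ = 0.549862,  By = cos φ₂ sin Δλ = -0.084743
φₘ = atan2(sin φ₁ + sin φ₂, √((cos φ₁ + Bx)² + By²)) = -56.74465°
λₘ = λ₁ + atan2(By, cos φ₁ + Bx) = 62.86470°

62.865°E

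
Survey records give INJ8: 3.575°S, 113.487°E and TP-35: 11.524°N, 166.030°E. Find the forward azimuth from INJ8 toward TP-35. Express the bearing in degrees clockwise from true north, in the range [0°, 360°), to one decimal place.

73.1°

Δλ = 52.5430°
y = sin Δλ · cos φ₂ = 0.777808
x = cos φ₁ sin φ₂ − sin φ₁ cos φ₂ cos Δλ = 0.236547
θ = atan2(y, x) = 73.0844° → 73.0844° (mod 360°)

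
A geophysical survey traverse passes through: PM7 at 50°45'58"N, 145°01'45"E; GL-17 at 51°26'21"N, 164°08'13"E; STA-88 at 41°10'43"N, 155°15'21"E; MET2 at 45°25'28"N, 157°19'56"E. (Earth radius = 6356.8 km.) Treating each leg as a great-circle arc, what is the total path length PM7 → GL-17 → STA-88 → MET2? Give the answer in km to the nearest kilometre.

3154 km

PM7: φ = +50.76611°, λ = +145.02917°
GL-17: φ = +51.43917°, λ = +164.13694°
STA-88: φ = +41.17861°, λ = +155.25583°
MET2: φ = +45.42444°, λ = +157.33222°
PM7→GL-17: c = 0.209143 rad, d = 1329.48 km
GL-17→STA-88: c = 0.208304 rad, d = 1324.15 km
STA-88→MET2: c = 0.078649 rad, d = 499.96 km
Total = 1329.48 + 1324.15 + 499.96 = 3153.59 km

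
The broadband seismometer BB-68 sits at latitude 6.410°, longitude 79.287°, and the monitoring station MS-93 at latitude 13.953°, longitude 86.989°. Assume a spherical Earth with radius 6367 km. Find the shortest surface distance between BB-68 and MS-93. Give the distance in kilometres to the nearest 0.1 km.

1187.9 km

Δφ = 7.5430°,  Δλ = 7.7020°
a = sin²(Δφ/2) + cos φ₁ cos φ₂ sin²(Δλ/2) = 0.008677
c = 2·arcsin(√a) = 0.186571 rad = 10.6897°
d = R·c = 6367 × 0.186571 = 1187.9 km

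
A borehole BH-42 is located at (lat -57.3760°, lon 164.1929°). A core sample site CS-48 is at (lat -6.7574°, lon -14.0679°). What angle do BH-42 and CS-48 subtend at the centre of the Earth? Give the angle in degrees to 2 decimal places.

115.85°

Δφ = 50.6186°,  Δλ = -178.2608°
a = sin²(Δφ/2) + cos φ₁ cos φ₂ sin²(Δλ/2) = 0.718015
c = 2·arcsin(√a) = 2.021980 rad = 115.8509°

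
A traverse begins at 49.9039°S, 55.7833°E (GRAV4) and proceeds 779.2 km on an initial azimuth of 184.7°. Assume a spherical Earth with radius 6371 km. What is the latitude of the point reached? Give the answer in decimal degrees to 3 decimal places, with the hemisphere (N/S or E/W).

δ = d/R = 779.2/6371 = 0.122304 rad
φ₂ = arcsin(sin φ₁ cos δ + cos φ₁ sin δ cos θ)
   = arcsin(-0.76497·0.99253 + 0.64407·0.12200·-0.99664) = -56.88369°
λ₂ = λ₁ + atan2(sin θ sin δ cos φ₁, cos δ − sin φ₁ sin φ₂) = 54.73489°

56.884°S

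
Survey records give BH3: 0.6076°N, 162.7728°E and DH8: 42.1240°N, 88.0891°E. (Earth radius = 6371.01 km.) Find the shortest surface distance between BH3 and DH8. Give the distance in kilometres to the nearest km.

8705 km

Δφ = 41.5164°,  Δλ = -74.6837°
a = sin²(Δφ/2) + cos φ₁ cos φ₂ sin²(Δλ/2) = 0.398491
c = 2·arcsin(√a) = 1.366357 rad = 78.2865°
d = R·c = 6371.01 × 1.366357 = 8705.1 km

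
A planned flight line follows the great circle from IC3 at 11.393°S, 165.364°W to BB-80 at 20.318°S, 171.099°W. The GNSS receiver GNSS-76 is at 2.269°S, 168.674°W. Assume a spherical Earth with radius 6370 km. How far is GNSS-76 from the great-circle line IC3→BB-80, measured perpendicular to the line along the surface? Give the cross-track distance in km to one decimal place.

δ₁₃ = central angle IC3→GNSS-76 = 0.169238 rad  (haversine)
θ₁₃ = bearing IC3→GNSS-76 = 339.969°,  θ₁₂ = bearing IC3→BB-80 = 210.982°
dₓₜ = R·arcsin(sin δ₁₃ · sin(θ₁₃ − θ₁₂)) = 6370·arcsin(0.16843·sin(128.986°)) = 836.366 km
|dₓₜ| = 836.366 km

836.4 km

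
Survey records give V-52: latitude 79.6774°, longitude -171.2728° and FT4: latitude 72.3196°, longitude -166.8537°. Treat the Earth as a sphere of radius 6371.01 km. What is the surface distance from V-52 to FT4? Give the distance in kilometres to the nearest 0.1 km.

Δφ = -7.3578°,  Δλ = 4.4191°
a = sin²(Δφ/2) + cos φ₁ cos φ₂ sin²(Δλ/2) = 0.004198
c = 2·arcsin(√a) = 0.129675 rad = 7.4298°
d = R·c = 6371.01 × 0.129675 = 826.2 km

826.2 km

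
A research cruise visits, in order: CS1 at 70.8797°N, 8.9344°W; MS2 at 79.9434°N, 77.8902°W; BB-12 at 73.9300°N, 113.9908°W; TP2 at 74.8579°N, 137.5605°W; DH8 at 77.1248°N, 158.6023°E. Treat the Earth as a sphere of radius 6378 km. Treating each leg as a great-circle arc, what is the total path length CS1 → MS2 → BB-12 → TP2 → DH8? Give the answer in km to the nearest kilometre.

5466 km

CS1→MS2: c = 0.314810 rad, d = 2007.86 km
MS2→BB-12: c = 0.172167 rad, d = 1098.08 km
BB-12→TP2: c = 0.111083 rad, d = 708.49 km
TP2→DH8: c = 0.258885 rad, d = 1651.17 km
Total = 2007.86 + 1098.08 + 708.49 + 1651.17 = 5465.60 km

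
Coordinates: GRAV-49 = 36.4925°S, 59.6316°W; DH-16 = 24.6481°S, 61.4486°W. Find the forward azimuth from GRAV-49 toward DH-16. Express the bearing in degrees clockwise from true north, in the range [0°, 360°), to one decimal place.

Δλ = -1.8170°
y = sin Δλ · cos φ₂ = -0.028818
x = cos φ₁ sin φ₂ − sin φ₁ cos φ₂ cos Δλ = 0.204983
θ = atan2(y, x) = -8.0027° → 351.9973° (mod 360°)

352.0°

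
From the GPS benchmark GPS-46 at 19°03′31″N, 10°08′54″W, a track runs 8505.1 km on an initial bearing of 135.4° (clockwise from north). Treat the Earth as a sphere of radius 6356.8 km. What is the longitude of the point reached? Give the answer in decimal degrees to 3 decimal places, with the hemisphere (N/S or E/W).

GPS-46: φ = +19.05861°, λ = -10.14833°
δ = d/R = 8505.1/6356.8 = 1.337953 rad
φ₂ = arcsin(sin φ₁ cos δ + cos φ₁ sin δ cos θ)
   = arcsin(0.32654·0.23074 + 0.94519·0.97301·-0.71203) = -35.41459°
λ₂ = λ₁ + atan2(sin θ sin δ cos φ₁, cos δ − sin φ₁ sin φ₂) = 46.81360°

46.814°E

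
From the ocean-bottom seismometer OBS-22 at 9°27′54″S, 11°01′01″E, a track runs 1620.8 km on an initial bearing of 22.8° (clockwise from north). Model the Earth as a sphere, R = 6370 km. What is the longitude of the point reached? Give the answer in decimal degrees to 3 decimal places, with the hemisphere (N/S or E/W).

16.628°E

OBS-22: φ = -9.46500°, λ = +11.01694°
δ = d/R = 1620.8/6370 = 0.254443 rad
φ₂ = arcsin(sin φ₁ cos δ + cos φ₁ sin δ cos θ)
   = arcsin(-0.16445·0.96780 + 0.98639·0.25171·0.92186) = 3.99843°
λ₂ = λ₁ + atan2(sin θ sin δ cos φ₁, cos δ − sin φ₁ sin φ₂) = 16.62818°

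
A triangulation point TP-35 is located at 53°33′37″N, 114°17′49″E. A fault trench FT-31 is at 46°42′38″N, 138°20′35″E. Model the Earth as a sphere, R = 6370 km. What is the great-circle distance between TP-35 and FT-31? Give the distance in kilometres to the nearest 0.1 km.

TP-35: φ = +53.56028°, λ = +114.29694°
FT-31: φ = +46.71056°, λ = +138.34306°
Δφ = -6.8497°,  Δλ = 24.0461°
a = sin²(Δφ/2) + cos φ₁ cos φ₂ sin²(Δλ/2) = 0.021241
c = 2·arcsin(√a) = 0.292529 rad = 16.7607°
d = R·c = 6370 × 0.292529 = 1863.4 km

1863.4 km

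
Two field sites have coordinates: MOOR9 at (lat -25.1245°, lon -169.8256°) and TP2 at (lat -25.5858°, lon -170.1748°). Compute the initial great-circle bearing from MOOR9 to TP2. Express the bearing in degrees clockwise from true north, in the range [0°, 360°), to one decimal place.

214.3°

Δλ = -0.3492°
y = sin Δλ · cos φ₂ = -0.005497
x = cos φ₁ sin φ₂ − sin φ₁ cos φ₂ cos Δλ = -0.008058
θ = atan2(y, x) = -145.6997° → 214.3003° (mod 360°)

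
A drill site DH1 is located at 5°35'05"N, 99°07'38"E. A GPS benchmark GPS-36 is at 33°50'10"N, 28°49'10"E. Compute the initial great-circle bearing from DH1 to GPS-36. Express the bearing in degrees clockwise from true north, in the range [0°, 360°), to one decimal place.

DH1: φ = +5.58472°, λ = +99.12722°
GPS-36: φ = +33.83611°, λ = +28.81944°
Δλ = -70.3078°
y = sin Δλ · cos φ₂ = -0.782055
x = cos φ₁ sin φ₂ − sin φ₁ cos φ₂ cos Δλ = 0.526937
θ = atan2(y, x) = -56.0285° → 303.9715° (mod 360°)

304.0°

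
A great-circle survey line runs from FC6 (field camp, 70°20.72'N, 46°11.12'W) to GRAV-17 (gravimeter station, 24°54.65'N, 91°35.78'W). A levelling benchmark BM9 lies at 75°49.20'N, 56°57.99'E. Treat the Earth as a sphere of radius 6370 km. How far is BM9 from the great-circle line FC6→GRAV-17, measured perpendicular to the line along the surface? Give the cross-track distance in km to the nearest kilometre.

FC6: φ = +70.34533°, λ = -46.18533°
GRAV-17: φ = +24.91083°, λ = -91.59633°
BM9: φ = +75.82000°, λ = +56.96650°
δ₁₃ = central angle FC6→BM9 = 0.463942 rad  (haversine)
θ₁₃ = bearing FC6→BM9 = 32.214°,  θ₁₂ = bearing FC6→GRAV-17 = 234.664°
dₓₜ = R·arcsin(sin δ₁₃ · sin(θ₁₃ − θ₁₂)) = 6370·arcsin(0.44748·sin(-202.450°)) = 1093.876 km
|dₓₜ| = 1093.876 km

1094 km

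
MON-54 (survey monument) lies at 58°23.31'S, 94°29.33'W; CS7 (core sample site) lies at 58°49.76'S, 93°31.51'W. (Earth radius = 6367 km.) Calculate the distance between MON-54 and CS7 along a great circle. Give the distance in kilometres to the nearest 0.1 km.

74.2 km

MON-54: φ = -58.38850°, λ = -94.48883°
CS7: φ = -58.82933°, λ = -93.52517°
Δφ = -0.4408°,  Δλ = 0.9637°
a = sin²(Δφ/2) + cos φ₁ cos φ₂ sin²(Δλ/2) = 0.000034
c = 2·arcsin(√a) = 0.011659 rad = 0.6680°
d = R·c = 6367 × 0.011659 = 74.2 km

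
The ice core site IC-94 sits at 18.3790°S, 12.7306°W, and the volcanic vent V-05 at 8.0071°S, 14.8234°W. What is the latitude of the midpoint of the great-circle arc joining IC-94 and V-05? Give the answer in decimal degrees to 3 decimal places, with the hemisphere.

13.195°S

Bx = cos φ₂ cos Δλ = 0.989590,  By = cos φ₂ sin Δλ = -0.036162
φₘ = atan2(sin φ₁ + sin φ₂, √((cos φ₁ + Bx)² + By²)) = -13.19517°
λₘ = λ₁ + atan2(By, cos φ₁ + Bx) = -13.79927°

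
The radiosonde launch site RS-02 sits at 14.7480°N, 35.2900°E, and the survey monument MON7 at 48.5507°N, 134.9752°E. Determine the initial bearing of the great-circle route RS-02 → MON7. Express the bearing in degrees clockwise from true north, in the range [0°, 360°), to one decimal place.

40.9°

Δλ = 99.6852°
y = sin Δλ · cos φ₂ = 0.652522
x = cos φ₁ sin φ₂ − sin φ₁ cos φ₂ cos Δλ = 0.753198
θ = atan2(y, x) = 40.9036° → 40.9036° (mod 360°)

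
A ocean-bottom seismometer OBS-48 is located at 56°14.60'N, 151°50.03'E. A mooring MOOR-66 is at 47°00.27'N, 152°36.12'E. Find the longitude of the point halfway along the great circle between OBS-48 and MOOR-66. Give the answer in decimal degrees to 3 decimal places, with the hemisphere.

OBS-48: φ = +56.24333°, λ = +151.83383°
MOOR-66: φ = +47.00450°, λ = +152.60200°
Bx = cos φ₂ cos Δλ = 0.681880,  By = cos φ₂ sin Δλ = 0.009143
φₘ = atan2(sin φ₁ + sin φ₂, √((cos φ₁ + Bx)² + By²)) = 51.62454°
λₘ = λ₁ + atan2(By, cos φ₁ + Bx) = 152.25711°

152.257°E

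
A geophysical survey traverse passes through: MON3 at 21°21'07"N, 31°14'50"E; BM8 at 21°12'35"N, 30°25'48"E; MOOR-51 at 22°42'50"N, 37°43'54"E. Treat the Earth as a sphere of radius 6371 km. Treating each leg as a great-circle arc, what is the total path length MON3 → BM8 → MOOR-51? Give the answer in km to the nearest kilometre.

MON3: φ = +21.35194°, λ = +31.24722°
BM8: φ = +21.20972°, λ = +30.43000°
MOOR-51: φ = +22.71389°, λ = +37.73167°
MON3→BM8: c = 0.013520 rad, d = 86.14 km
BM8→MOOR-51: c = 0.121055 rad, d = 771.24 km
Total = 86.14 + 771.24 = 857.38 km

857 km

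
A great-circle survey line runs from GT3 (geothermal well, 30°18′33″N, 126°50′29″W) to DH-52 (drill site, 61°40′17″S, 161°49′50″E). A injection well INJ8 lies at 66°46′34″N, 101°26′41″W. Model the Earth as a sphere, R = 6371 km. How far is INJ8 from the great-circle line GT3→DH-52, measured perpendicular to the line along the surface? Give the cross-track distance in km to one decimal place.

GT3: φ = +30.30917°, λ = -126.84139°
DH-52: φ = -61.67139°, λ = +161.83056°
INJ8: φ = +66.77611°, λ = -101.44472°
δ₁₃ = central angle GT3→INJ8 = 0.689913 rad  (haversine)
θ₁₃ = bearing GT3→INJ8 = 15.409°,  θ₁₂ = bearing GT3→DH-52 = 208.252°
dₓₜ = R·arcsin(sin δ₁₃ · sin(θ₁₃ − θ₁₂)) = 6371·arcsin(0.63647·sin(-192.842°)) = 904.330 km
|dₓₜ| = 904.330 km

904.3 km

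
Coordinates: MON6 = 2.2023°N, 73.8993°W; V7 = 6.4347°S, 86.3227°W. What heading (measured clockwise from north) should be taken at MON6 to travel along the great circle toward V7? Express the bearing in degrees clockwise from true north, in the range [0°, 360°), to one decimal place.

Δλ = -12.4234°
y = sin Δλ · cos φ₂ = -0.213779
x = cos φ₁ sin φ₂ − sin φ₁ cos φ₂ cos Δλ = -0.149280
θ = atan2(y, x) = -124.9262° → 235.0738° (mod 360°)

235.1°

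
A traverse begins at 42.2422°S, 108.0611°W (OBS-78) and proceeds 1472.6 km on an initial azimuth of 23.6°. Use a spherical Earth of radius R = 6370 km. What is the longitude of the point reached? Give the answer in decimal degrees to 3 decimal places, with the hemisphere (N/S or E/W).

δ = d/R = 1472.6/6370 = 0.231177 rad
φ₂ = arcsin(sin φ₁ cos δ + cos φ₁ sin δ cos θ)
   = arcsin(-0.67227·0.97340 + 0.74031·0.22912·0.91636) = -29.93030°
λ₂ = λ₁ + atan2(sin θ sin δ cos φ₁, cos δ − sin φ₁ sin φ₂) = -101.98520°

101.985°W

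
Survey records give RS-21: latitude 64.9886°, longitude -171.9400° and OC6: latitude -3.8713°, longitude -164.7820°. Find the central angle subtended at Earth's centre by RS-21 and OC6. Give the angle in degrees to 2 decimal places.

69.06°

Δφ = -68.8599°,  Δλ = 7.1580°
a = sin²(Δφ/2) + cos φ₁ cos φ₂ sin²(Δλ/2) = 0.321319
c = 2·arcsin(√a) = 1.205354 rad = 69.0617°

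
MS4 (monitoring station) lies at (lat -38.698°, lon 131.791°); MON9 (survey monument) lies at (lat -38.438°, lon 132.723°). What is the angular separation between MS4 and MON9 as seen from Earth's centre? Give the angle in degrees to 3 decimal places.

Δφ = 0.2600°,  Δλ = 0.9320°
a = sin²(Δφ/2) + cos φ₁ cos φ₂ sin²(Δλ/2) = 0.000046
c = 2·arcsin(√a) = 0.013503 rad = 0.7737°

0.774°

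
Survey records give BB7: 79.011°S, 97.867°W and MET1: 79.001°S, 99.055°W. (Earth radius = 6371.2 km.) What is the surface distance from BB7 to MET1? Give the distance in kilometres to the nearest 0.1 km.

25.2 km

Δφ = 0.0100°,  Δλ = -1.1880°
a = sin²(Δφ/2) + cos φ₁ cos φ₂ sin²(Δλ/2) = 0.000004
c = 2·arcsin(√a) = 0.003958 rad = 0.2268°
d = R·c = 6371.2 × 0.003958 = 25.2 km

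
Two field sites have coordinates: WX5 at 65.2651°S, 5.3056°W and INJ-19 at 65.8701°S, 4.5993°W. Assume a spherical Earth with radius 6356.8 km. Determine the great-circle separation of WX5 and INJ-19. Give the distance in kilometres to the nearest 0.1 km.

Δφ = -0.6050°,  Δλ = 0.7063°
a = sin²(Δφ/2) + cos φ₁ cos φ₂ sin²(Δλ/2) = 0.000034
c = 2·arcsin(√a) = 0.011726 rad = 0.6718°
d = R·c = 6356.8 × 0.011726 = 74.5 km

74.5 km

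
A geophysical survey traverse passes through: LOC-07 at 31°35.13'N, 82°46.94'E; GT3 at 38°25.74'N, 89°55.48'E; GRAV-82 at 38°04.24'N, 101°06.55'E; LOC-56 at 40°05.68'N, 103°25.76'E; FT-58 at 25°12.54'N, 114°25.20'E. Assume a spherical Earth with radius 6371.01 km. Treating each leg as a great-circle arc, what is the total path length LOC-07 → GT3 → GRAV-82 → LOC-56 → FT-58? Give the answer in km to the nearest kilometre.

4224 km

LOC-07: φ = +31.58550°, λ = +82.78233°
GT3: φ = +38.42900°, λ = +89.92467°
GRAV-82: φ = +38.07067°, λ = +101.10917°
LOC-56: φ = +40.09467°, λ = +103.42933°
FT-58: φ = +25.20900°, λ = +114.42000°
LOC-07→GT3: c = 0.157024 rad, d = 1000.40 km
GT3→GRAV-82: c = 0.153333 rad, d = 976.88 km
GRAV-82→LOC-56: c = 0.047282 rad, d = 301.23 km
LOC-56→FT-58: c = 0.305337 rad, d = 1945.31 km
Total = 1000.40 + 976.88 + 301.23 + 1945.31 = 4223.82 km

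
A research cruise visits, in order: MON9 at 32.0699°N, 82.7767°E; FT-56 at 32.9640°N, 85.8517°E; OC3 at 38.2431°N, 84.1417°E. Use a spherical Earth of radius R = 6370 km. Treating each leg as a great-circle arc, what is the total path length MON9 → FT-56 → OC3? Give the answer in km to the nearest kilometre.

912 km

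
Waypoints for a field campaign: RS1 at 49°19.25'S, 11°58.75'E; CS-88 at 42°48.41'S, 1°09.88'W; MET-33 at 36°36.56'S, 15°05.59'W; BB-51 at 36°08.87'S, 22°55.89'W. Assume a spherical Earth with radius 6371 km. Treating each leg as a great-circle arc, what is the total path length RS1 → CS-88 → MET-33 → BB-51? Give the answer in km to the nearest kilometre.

3321 km

RS1: φ = -49.32083°, λ = +11.97917°
CS-88: φ = -42.80683°, λ = -1.16467°
MET-33: φ = -36.60933°, λ = -15.09317°
BB-51: φ = -36.14783°, λ = -22.93150°
RS1→CS-88: c = 0.195162 rad, d = 1243.38 km
CS-88→MET-33: c = 0.215640 rad, d = 1373.84 km
MET-33→BB-51: c = 0.110407 rad, d = 703.40 km
Total = 1243.38 + 1373.84 + 703.40 = 3320.62 km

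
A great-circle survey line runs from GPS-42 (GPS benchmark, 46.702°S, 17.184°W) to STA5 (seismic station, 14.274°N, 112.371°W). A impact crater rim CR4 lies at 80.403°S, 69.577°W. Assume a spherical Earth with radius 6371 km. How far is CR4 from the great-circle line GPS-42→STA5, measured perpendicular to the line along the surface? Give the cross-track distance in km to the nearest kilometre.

δ₁₃ = central angle GPS-42→CR4 = 0.664246 rad  (haversine)
θ₁₃ = bearing GPS-42→CR4 = 192.371°,  θ₁₂ = bearing GPS-42→STA5 = 276.228°
dₓₜ = R·arcsin(sin δ₁₃ · sin(θ₁₃ − θ₁₂)) = 6371·arcsin(0.61647·sin(-83.856°)) = -4203.311 km
|dₓₜ| = 4203.311 km

4203 km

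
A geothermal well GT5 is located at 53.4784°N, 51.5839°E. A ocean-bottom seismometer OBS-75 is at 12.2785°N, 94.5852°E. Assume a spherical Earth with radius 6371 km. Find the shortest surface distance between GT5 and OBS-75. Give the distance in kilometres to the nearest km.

5938 km

Δφ = -41.1999°,  Δλ = 43.0013°
a = sin²(Δφ/2) + cos φ₁ cos φ₂ sin²(Δλ/2) = 0.201907
c = 2·arcsin(√a) = 0.932054 rad = 53.4028°
d = R·c = 6371 × 0.932054 = 5938.1 km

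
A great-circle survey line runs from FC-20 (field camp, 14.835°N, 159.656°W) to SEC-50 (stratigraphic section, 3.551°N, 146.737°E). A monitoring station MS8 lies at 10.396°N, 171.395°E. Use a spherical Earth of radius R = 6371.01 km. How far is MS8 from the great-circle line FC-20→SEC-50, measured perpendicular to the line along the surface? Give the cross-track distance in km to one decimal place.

53.4 km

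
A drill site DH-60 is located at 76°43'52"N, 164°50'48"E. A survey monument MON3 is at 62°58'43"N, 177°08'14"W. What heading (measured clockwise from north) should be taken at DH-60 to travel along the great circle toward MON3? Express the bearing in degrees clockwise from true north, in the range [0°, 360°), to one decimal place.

147.0°

DH-60: φ = +76.73111°, λ = +164.84667°
MON3: φ = +62.97861°, λ = -177.13722°
Δλ = 18.0161°
y = sin Δλ · cos φ₂ = 0.140515
x = cos φ₁ sin φ₂ − sin φ₁ cos φ₂ cos Δλ = -0.216047
θ = atan2(y, x) = 146.9604° → 146.9604° (mod 360°)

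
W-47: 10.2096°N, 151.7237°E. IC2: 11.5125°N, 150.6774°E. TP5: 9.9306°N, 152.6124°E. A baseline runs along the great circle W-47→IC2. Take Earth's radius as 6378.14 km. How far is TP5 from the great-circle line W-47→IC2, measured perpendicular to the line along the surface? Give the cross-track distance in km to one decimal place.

δ₁₃ = central angle W-47→TP5 = 0.016029 rad  (haversine)
θ₁₃ = bearing W-47→TP5 = 107.607°,  θ₁₂ = bearing W-47→IC2 = 321.835°
dₓₜ = R·arcsin(sin δ₁₃ · sin(θ₁₃ − θ₁₂)) = 6378.14·arcsin(0.01603·sin(-214.228°)) = 57.506 km
|dₓₜ| = 57.506 km

57.5 km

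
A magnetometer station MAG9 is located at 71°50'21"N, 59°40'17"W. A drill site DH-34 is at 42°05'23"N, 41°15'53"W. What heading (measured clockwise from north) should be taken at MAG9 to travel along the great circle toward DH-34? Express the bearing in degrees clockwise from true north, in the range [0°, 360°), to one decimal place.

MAG9: φ = +71.83917°, λ = -59.67139°
DH-34: φ = +42.08972°, λ = -41.26472°
Δλ = 18.4067°
y = sin Δλ · cos φ₂ = 0.234324
x = cos φ₁ sin φ₂ − sin φ₁ cos φ₂ cos Δλ = -0.460133
θ = atan2(y, x) = 153.0124° → 153.0124° (mod 360°)

153.0°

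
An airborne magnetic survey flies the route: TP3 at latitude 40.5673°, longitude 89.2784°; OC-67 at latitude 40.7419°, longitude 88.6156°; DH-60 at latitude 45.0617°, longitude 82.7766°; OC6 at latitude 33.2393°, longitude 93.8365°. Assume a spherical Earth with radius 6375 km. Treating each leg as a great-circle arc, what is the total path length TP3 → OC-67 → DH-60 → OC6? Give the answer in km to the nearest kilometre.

TP3→OC-67: c = 0.009290 rad, d = 59.22 km
OC-67→DH-60: c = 0.106044 rad, d = 676.03 km
DH-60→OC6: c = 0.254398 rad, d = 1621.79 km
Total = 59.22 + 676.03 + 1621.79 = 2357.05 km

2357 km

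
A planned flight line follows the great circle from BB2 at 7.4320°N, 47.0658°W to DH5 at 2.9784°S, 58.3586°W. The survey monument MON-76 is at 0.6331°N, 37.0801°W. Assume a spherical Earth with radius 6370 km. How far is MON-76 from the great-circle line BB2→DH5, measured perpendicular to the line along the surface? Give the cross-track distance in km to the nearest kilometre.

1301 km

δ₁₃ = central angle BB2→MON-76 = 0.210402 rad  (haversine)
θ₁₃ = bearing BB2→MON-76 = 123.880°,  θ₁₂ = bearing BB2→DH5 = 227.660°
dₓₜ = R·arcsin(sin δ₁₃ · sin(θ₁₃ − θ₁₂)) = 6370·arcsin(0.20885·sin(-103.780°)) = -1301.132 km
|dₓₜ| = 1301.132 km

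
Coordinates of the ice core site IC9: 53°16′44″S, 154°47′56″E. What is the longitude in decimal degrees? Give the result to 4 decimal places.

154.7989°E

154° + 47′/60 + 56″/3600 = 154 + 0.78333 + 0.01556 = 154.7989°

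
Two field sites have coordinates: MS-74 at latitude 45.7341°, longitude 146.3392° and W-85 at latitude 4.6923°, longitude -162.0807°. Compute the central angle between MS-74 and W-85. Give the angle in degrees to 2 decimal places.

60.60°

Δφ = -41.0418°,  Δλ = 51.5801°
a = sin²(Δφ/2) + cos φ₁ cos φ₂ sin²(Δλ/2) = 0.254564
c = 2·arcsin(√a) = 1.057706 rad = 60.6021°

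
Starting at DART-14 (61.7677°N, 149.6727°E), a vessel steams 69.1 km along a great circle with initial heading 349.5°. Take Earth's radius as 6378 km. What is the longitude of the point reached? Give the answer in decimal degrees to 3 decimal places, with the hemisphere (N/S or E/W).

δ = d/R = 69.1/6378 = 0.010834 rad
φ₂ = arcsin(sin φ₁ cos δ + cos φ₁ sin δ cos θ)
   = arcsin(0.88104·0.99994 + 0.47305·0.01083·0.98325) = 62.37784°
λ₂ = λ₁ + atan2(sin θ sin δ cos φ₁, cos δ − sin φ₁ sin φ₂) = 149.42872°

149.429°E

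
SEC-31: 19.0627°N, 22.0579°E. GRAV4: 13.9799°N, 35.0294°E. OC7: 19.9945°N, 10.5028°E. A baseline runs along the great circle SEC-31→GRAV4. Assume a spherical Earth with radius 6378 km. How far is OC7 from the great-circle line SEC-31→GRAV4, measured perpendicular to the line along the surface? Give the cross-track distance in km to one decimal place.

δ₁₃ = central angle SEC-31→OC7 = 0.190729 rad  (haversine)
θ₁₃ = bearing SEC-31→OC7 = 276.811°,  θ₁₂ = bearing SEC-31→GRAV4 = 110.285°
dₓₜ = R·arcsin(sin δ₁₃ · sin(θ₁₃ − θ₁₂)) = 6378·arcsin(0.18957·sin(166.526°)) = 281.815 km
|dₓₜ| = 281.815 km

281.8 km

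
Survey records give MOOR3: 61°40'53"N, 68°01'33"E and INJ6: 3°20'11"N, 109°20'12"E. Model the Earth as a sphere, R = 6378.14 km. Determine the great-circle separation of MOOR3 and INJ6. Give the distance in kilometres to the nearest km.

MOOR3: φ = +61.68139°, λ = +68.02583°
INJ6: φ = +3.33639°, λ = +109.33667°
Δφ = -58.3450°,  Δλ = 41.3108°
a = sin²(Δφ/2) + cos φ₁ cos φ₂ sin²(Δλ/2) = 0.296525
c = 2·arcsin(√a) = 1.151683 rad = 65.9866°
d = R·c = 6378.14 × 1.151683 = 7345.6 km

7346 km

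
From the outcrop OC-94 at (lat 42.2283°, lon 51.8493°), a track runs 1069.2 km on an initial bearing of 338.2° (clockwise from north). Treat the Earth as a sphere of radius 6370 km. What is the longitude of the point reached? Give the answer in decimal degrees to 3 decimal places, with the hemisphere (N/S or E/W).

δ = d/R = 1069.2/6370 = 0.167849 rad
φ₂ = arcsin(sin φ₁ cos δ + cos φ₁ sin δ cos θ)
   = arcsin(0.67209·0.98595 + 0.74047·0.16706·0.92849) = 51.03220°
λ₂ = λ₁ + atan2(sin θ sin δ cos φ₁, cos δ − sin φ₁ sin φ₂) = 46.18766°

46.188°E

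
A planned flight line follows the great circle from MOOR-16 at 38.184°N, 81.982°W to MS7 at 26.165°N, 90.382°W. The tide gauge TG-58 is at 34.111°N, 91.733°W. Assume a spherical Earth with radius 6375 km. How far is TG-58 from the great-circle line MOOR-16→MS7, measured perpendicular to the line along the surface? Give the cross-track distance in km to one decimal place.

530.1 km

δ₁₃ = central angle MOOR-16→TG-58 = 0.154605 rad  (haversine)
θ₁₃ = bearing MOOR-16→TG-58 = 245.592°,  θ₁₂ = bearing MOOR-16→MS7 = 212.950°
dₓₜ = R·arcsin(sin δ₁₃ · sin(θ₁₃ − θ₁₂)) = 6375·arcsin(0.15399·sin(32.642°)) = 530.125 km
|dₓₜ| = 530.125 km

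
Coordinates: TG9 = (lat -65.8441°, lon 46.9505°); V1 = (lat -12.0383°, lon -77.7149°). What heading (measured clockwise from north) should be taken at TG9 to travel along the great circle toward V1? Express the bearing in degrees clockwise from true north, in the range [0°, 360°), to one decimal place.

233.6°

Δλ = -124.6654°
y = sin Δλ · cos φ₂ = -0.804400
x = cos φ₁ sin φ₂ − sin φ₁ cos φ₂ cos Δλ = -0.592914
θ = atan2(y, x) = -126.3935° → 233.6065° (mod 360°)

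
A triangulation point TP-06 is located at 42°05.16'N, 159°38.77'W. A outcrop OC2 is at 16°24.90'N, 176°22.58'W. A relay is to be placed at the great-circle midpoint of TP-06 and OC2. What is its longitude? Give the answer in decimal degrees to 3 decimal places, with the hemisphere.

169.086°W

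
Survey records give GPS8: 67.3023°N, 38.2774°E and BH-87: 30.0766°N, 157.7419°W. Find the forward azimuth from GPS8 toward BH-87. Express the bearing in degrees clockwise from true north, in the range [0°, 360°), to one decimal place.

Δλ = 163.9807°
y = sin Δλ · cos φ₂ = 0.238805
x = cos φ₁ sin φ₂ − sin φ₁ cos φ₂ cos Δλ = 0.960718
θ = atan2(y, x) = 13.9590° → 13.9590° (mod 360°)

14.0°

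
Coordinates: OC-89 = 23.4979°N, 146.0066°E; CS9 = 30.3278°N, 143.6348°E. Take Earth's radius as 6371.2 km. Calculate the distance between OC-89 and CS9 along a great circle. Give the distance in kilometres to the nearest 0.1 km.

795.0 km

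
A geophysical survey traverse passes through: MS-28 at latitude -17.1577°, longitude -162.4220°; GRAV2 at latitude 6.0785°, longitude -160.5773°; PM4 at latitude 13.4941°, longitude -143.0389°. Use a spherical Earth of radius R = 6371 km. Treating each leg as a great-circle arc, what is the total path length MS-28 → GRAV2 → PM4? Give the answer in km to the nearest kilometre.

MS-28→GRAV2: c = 0.406794 rad, d = 2591.69 km
GRAV2→PM4: c = 0.328000 rad, d = 2089.69 km
Total = 2591.69 + 2089.69 = 4681.37 km

4681 km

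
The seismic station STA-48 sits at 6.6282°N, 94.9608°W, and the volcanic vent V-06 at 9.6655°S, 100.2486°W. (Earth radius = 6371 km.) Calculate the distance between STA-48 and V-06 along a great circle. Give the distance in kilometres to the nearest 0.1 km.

1904.1 km

Δφ = -16.2937°,  Δλ = -5.2878°
a = sin²(Δφ/2) + cos φ₁ cos φ₂ sin²(Δλ/2) = 0.022166
c = 2·arcsin(√a) = 0.298873 rad = 17.1242°
d = R·c = 6371 × 0.298873 = 1904.1 km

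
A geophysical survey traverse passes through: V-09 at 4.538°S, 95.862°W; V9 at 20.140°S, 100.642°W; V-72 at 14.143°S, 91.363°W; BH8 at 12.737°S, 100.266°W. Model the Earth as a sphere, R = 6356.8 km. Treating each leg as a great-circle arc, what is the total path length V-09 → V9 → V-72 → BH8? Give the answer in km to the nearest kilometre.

3967 km

V-09→V9: c = 0.284158 rad, d = 1806.33 km
V9→V-72: c = 0.186740 rad, d = 1187.07 km
V-72→BH8: c = 0.153098 rad, d = 973.21 km
Total = 1806.33 + 1187.07 + 973.21 = 3966.62 km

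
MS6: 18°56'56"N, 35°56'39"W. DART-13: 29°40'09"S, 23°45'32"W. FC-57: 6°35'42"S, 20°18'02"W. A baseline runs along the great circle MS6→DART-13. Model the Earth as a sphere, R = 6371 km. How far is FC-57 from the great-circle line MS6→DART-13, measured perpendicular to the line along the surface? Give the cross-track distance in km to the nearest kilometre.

1022 km

MS6: φ = +18.94889°, λ = -35.94417°
DART-13: φ = -29.66917°, λ = -23.75889°
FC-57: φ = -6.59500°, λ = -20.30056°
δ₁₃ = central angle MS6→FC-57 = 0.520738 rad  (haversine)
θ₁₃ = bearing MS6→FC-57 = 147.425°,  θ₁₂ = bearing MS6→DART-13 = 166.152°
dₓₜ = R·arcsin(sin δ₁₃ · sin(θ₁₃ − θ₁₂)) = 6371·arcsin(0.49752·sin(-18.727°)) = -1022.032 km
|dₓₜ| = 1022.032 km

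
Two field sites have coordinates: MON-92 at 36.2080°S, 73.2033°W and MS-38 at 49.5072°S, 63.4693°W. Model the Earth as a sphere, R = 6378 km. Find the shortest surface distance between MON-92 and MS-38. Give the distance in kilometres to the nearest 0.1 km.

1676.8 km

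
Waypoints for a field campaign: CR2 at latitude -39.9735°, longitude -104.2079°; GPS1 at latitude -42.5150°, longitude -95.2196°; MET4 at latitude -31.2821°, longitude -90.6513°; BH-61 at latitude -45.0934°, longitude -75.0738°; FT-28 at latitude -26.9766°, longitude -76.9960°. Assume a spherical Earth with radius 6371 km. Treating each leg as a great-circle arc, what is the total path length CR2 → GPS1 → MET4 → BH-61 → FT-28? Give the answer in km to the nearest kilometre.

CR2→GPS1: c = 0.125941 rad, d = 802.37 km
GPS1→MET4: c = 0.206072 rad, d = 1312.88 km
MET4→BH-61: c = 0.320982 rad, d = 2044.98 km
BH-61→FT-28: c = 0.317334 rad, d = 2021.74 km
Total = 802.37 + 1312.88 + 2044.98 + 2021.74 = 6181.97 km

6182 km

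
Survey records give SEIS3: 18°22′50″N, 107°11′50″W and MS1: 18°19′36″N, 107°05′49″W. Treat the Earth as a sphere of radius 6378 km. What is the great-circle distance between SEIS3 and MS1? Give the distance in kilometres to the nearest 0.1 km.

SEIS3: φ = +18.38056°, λ = -107.19722°
MS1: φ = +18.32667°, λ = -107.09694°
Δφ = -0.0539°,  Δλ = 0.1003°
a = sin²(Δφ/2) + cos φ₁ cos φ₂ sin²(Δλ/2) = 0.000001
c = 2·arcsin(√a) = 0.001909 rad = 0.1094°
d = R·c = 6378 × 0.001909 = 12.2 km

12.2 km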